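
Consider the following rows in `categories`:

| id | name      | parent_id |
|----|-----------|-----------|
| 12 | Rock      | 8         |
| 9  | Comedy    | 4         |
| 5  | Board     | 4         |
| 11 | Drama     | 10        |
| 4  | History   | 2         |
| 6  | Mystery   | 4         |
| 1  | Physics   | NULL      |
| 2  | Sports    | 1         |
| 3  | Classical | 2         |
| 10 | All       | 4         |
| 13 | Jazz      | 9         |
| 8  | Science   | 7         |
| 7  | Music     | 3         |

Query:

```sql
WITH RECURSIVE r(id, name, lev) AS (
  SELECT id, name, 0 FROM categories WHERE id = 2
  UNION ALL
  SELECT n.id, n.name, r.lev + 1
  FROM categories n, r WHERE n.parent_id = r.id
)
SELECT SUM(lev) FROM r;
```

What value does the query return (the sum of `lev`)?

Base: id=2 (Sports) at lev 0.
Iteration 1: rows with parent_id in {2} -> Classical (id 3, lev 1), History (id 4, lev 1).
Iteration 2: rows with parent_id in {3,4} -> Board (id 5, lev 2), Mystery (id 6, lev 2), Music (id 7, lev 2), Comedy (id 9, lev 2), All (id 10, lev 2).
Iteration 3: rows with parent_id in {5,6,7,9,10} -> Science (id 8, lev 3), Drama (id 11, lev 3), Jazz (id 13, lev 3).
Iteration 4: rows with parent_id in {8,11,13} -> Rock (id 12, lev 4).
Iteration 5: no rows with parent_id in {12}; recursion stops.
SUM(lev) = 0 + 1 + 1 + 2 + 2 + 2 + 2 + 2 + 3 + 3 + 3 + 4 = 25.

25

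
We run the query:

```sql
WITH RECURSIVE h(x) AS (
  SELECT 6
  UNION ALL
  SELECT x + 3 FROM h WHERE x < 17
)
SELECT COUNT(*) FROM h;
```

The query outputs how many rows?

Base: x=6.
Iteration 1: 6 < 17 holds -> x = 6 + 3 = 9.
Iteration 2: 9 < 17 holds -> x = 9 + 3 = 12.
Iteration 3: 12 < 17 holds -> x = 12 + 3 = 15.
Iteration 4: 15 < 17 holds -> x = 15 + 3 = 18.
Iteration 5: 18 < 17 fails; recursion stops.
Total rows emitted: 5.

5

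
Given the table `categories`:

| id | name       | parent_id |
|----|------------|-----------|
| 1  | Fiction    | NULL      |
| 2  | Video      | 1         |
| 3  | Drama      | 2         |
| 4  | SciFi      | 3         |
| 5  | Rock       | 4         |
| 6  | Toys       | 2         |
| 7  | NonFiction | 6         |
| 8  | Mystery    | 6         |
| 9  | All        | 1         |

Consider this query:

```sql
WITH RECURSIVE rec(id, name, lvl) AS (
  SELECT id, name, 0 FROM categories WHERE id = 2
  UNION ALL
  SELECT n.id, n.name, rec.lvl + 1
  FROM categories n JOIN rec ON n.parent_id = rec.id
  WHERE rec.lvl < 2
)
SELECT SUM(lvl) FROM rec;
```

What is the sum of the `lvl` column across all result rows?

8

Base: id=2 (Video) at lvl 0.
Iteration 1: rows with parent_id in {2} -> Drama (id 3, lvl 1), Toys (id 6, lvl 1).
Iteration 2: rows with parent_id in {3,6} -> SciFi (id 4, lvl 2), NonFiction (id 7, lvl 2), Mystery (id 8, lvl 2).
Iteration 3: lvl < 2 fails for all current rows; recursion stops.
SUM(lvl) = 0 + 1 + 1 + 2 + 2 + 2 = 8.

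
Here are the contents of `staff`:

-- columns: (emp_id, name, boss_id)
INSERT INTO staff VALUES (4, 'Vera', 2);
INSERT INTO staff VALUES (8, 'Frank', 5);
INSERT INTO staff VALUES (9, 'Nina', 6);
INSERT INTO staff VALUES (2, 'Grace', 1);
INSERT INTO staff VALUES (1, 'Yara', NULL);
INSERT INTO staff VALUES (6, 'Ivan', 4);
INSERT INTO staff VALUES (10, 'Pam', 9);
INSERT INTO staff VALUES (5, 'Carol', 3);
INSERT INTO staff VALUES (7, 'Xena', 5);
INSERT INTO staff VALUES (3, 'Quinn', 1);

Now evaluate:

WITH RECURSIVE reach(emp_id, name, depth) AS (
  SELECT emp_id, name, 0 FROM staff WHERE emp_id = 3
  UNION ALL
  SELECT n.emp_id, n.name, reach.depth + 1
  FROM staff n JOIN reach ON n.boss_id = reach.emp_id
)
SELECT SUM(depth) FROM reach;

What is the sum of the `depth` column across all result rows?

Base: emp_id=3 (Quinn) at depth 0.
Iteration 1: rows with boss_id in {3} -> Carol (id 5, depth 1).
Iteration 2: rows with boss_id in {5} -> Xena (id 7, depth 2), Frank (id 8, depth 2).
Iteration 3: no rows with boss_id in {7,8}; recursion stops.
SUM(depth) = 0 + 1 + 2 + 2 = 5.

5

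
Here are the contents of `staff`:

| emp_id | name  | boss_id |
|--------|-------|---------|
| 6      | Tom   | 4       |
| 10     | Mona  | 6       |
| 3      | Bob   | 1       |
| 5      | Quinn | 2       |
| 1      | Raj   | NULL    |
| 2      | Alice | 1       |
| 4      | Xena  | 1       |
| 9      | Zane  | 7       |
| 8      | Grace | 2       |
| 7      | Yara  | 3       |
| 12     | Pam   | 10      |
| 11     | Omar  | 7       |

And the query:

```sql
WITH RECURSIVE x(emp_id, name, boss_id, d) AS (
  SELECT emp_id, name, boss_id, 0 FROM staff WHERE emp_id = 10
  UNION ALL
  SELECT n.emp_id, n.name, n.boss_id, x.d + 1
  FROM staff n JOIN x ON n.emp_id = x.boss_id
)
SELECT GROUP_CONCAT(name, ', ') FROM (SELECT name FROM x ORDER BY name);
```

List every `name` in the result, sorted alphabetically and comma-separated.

Mona, Raj, Tom, Xena

Base: emp_id=10 (Mona), boss_id=6, d 0.
Iteration 1: join on emp_id=6 -> Tom (id 6, boss_id=4, d 1).
Iteration 2: join on emp_id=4 -> Xena (id 4, boss_id=1, d 2).
Iteration 3: join on emp_id=1 -> Raj (id 1, boss_id=NULL, d 3).
Iteration 4: boss_id is NULL; no match; recursion stops.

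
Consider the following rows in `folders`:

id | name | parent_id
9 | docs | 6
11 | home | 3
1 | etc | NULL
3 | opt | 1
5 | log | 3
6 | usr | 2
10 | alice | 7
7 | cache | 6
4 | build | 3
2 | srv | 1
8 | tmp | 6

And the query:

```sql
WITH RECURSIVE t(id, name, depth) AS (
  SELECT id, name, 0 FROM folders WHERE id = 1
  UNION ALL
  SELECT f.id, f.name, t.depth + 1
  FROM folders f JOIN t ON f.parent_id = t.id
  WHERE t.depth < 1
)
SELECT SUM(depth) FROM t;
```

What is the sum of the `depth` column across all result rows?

2

Base: id=1 (etc) at depth 0.
Iteration 1: rows with parent_id in {1} -> srv (id 2, depth 1), opt (id 3, depth 1).
Iteration 2: depth < 1 fails for all current rows; recursion stops.
SUM(depth) = 0 + 1 + 1 = 2.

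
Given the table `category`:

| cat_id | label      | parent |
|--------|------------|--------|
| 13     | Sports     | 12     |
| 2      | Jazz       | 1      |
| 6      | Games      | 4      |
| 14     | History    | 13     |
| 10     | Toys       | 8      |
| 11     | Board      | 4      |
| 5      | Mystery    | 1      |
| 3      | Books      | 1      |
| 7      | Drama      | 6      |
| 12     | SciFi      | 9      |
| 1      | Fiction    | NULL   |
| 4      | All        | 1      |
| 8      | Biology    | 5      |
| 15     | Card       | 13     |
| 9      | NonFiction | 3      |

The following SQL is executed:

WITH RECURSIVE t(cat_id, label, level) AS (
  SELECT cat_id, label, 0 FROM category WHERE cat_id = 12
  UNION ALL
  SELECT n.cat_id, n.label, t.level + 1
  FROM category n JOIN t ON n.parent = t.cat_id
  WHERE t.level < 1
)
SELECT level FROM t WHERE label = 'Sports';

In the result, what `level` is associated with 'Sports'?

Base: cat_id=12 (SciFi) at level 0.
Iteration 1: rows with parent in {12} -> Sports (id 13, level 1).
Iteration 2: level < 1 fails for all current rows; recursion stops.

1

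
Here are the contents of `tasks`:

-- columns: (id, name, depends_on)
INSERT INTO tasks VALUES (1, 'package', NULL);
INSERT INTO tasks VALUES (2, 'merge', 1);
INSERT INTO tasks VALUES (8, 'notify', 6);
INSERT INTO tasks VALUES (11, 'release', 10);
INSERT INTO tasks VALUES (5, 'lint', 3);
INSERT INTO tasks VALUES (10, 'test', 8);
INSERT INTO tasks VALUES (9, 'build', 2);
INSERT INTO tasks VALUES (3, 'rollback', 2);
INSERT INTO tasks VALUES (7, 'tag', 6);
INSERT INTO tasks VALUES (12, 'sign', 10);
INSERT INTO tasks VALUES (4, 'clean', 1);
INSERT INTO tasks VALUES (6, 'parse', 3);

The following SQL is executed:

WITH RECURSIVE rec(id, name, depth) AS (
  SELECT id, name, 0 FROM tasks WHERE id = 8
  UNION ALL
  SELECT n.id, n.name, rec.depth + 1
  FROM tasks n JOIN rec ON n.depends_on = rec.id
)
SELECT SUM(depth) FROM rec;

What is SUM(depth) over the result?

Base: id=8 (notify) at depth 0.
Iteration 1: rows with depends_on in {8} -> test (id 10, depth 1).
Iteration 2: rows with depends_on in {10} -> release (id 11, depth 2), sign (id 12, depth 2).
Iteration 3: no rows with depends_on in {11,12}; recursion stops.
SUM(depth) = 0 + 1 + 2 + 2 = 5.

5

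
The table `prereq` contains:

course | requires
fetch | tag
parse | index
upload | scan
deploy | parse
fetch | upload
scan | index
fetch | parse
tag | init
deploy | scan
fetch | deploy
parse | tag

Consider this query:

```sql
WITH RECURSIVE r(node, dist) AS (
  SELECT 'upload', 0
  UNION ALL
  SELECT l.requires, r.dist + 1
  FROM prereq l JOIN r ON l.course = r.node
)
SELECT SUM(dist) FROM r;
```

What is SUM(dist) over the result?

3

Base: (upload, dist=0).
Iteration 1: edges from {upload} -> (scan, dist=1).
Iteration 2: edges from {scan} -> (index, dist=2).
Iteration 3: no outgoing edges from {index}; recursion stops.
SUM(dist) = 0 + 1 + 2 = 3.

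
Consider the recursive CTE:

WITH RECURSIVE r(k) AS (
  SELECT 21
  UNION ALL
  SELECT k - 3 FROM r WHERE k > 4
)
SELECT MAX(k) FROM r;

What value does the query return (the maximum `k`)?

Base: k=21.
Iteration 1: 21 > 4 holds -> k = 21 - 3 = 18.
Iteration 2: 18 > 4 holds -> k = 18 - 3 = 15.
Iteration 3: 15 > 4 holds -> k = 15 - 3 = 12.
Iteration 4: 12 > 4 holds -> k = 12 - 3 = 9.
Iteration 5: 9 > 4 holds -> k = 9 - 3 = 6.
Iteration 6: 6 > 4 holds -> k = 6 - 3 = 3.
Iteration 7: 3 > 4 fails; recursion stops.
k values: 21, 18, 15, 12, 9, 6, 3; the maximum is 21.

21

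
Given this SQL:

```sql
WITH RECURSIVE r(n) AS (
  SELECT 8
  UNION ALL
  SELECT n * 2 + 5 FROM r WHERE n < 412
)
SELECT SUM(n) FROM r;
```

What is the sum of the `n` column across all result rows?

1616

Base: n=8.
Iteration 1: 8 < 412 holds -> n = 8 * 2 + 5 = 21.
Iteration 2: 21 < 412 holds -> n = 21 * 2 + 5 = 47.
Iteration 3: 47 < 412 holds -> n = 47 * 2 + 5 = 99.
Iteration 4: 99 < 412 holds -> n = 99 * 2 + 5 = 203.
Iteration 5: 203 < 412 holds -> n = 203 * 2 + 5 = 411.
Iteration 6: 411 < 412 holds -> n = 411 * 2 + 5 = 827.
Iteration 7: 827 < 412 fails; recursion stops.
SUM(n) = 8 + 21 + 47 + 99 + 203 + 411 + 827 = 1616.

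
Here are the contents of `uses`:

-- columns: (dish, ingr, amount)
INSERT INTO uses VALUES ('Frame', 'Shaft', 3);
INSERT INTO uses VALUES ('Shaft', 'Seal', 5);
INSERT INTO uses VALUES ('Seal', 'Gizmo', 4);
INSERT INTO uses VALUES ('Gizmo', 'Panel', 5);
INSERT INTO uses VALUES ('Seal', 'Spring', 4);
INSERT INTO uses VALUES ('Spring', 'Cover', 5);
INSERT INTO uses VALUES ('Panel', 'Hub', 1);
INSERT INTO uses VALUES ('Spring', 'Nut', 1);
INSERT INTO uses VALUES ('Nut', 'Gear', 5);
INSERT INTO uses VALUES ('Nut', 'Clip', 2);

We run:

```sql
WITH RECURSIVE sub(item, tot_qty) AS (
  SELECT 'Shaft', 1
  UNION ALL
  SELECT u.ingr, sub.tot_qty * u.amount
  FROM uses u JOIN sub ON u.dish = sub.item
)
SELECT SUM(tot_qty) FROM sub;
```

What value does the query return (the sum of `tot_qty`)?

Base: (Shaft, tot_qty=1).
Iteration 1: components of {Shaft} -> Seal = 1*5 = 5.
Iteration 2: components of {Seal} -> Gizmo = 5*4 = 20, Spring = 5*4 = 20.
Iteration 3: components of {Gizmo,Spring} -> Cover = 20*5 = 100, Nut = 20*1 = 20, Panel = 20*5 = 100.
Iteration 4: components of {Cover,Nut,Panel} -> Clip = 20*2 = 40, Gear = 20*5 = 100, Hub = 100*1 = 100.
Iteration 5: no further components; recursion stops.
SUM(tot_qty) = 1 + 5 + 20 + 20 + 100 + 100 + 20 + 100 + 100 + 40 = 506.

506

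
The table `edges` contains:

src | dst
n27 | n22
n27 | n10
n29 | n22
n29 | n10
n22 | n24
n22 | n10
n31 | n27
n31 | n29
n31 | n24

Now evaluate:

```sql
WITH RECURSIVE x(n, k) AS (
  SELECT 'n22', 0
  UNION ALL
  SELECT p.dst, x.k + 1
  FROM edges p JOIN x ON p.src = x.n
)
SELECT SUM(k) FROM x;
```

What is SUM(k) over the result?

2

Base: (n22, k=0).
Iteration 1: edges from {n22} -> (n10, k=1), (n24, k=1).
Iteration 2: no outgoing edges from {n10,n24}; recursion stops.
SUM(k) = 0 + 1 + 1 = 2.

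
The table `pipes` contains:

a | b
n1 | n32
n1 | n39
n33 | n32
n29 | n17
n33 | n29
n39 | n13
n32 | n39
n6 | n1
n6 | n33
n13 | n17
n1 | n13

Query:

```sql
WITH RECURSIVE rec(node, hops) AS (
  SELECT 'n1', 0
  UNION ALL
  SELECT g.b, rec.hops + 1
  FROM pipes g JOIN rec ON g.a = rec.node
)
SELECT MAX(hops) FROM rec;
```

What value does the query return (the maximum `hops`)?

Base: (n1, hops=0).
Iteration 1: edges from {n1} -> (n13, hops=1), (n32, hops=1), (n39, hops=1).
Iteration 2: edges from {n13,n32,n39} -> (n13, hops=2), (n17, hops=2), (n39, hops=2).
Iteration 3: edges from {n13,n17,n39} -> (n13, hops=3), (n17, hops=3).
Iteration 4: edges from {n13,n17} -> (n17, hops=4).
Iteration 5: no outgoing edges from {n17}; recursion stops.
hops values: 0, 1, 1, 1, 2, 2, 2, 3, 3, 4; the maximum is 4.

4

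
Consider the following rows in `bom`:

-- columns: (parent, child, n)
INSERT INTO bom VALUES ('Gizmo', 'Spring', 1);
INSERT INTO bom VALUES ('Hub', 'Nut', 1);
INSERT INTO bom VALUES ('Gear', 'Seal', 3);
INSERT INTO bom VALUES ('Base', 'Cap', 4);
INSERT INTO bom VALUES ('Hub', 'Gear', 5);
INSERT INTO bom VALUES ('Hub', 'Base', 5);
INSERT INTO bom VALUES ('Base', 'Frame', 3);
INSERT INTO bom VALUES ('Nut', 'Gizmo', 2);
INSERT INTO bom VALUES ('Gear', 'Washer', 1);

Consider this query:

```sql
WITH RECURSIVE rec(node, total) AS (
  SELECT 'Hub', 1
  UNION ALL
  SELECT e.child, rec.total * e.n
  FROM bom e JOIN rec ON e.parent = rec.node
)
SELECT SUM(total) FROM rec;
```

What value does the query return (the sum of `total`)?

Base: (Hub, total=1).
Iteration 1: components of {Hub} -> Base = 1*5 = 5, Gear = 1*5 = 5, Nut = 1*1 = 1.
Iteration 2: components of {Base,Gear,Nut} -> Cap = 5*4 = 20, Frame = 5*3 = 15, Gizmo = 1*2 = 2, Seal = 5*3 = 15, Washer = 5*1 = 5.
Iteration 3: components of {Cap,Frame,Gizmo,Seal,Washer} -> Spring = 2*1 = 2.
Iteration 4: no further components; recursion stops.
SUM(total) = 1 + 1 + 5 + 5 + 2 + 5 + 15 + 20 + 15 + 2 = 71.

71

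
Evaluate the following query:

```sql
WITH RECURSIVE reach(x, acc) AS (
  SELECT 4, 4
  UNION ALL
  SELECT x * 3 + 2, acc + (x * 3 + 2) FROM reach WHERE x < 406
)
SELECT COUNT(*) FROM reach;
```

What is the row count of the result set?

6

Base: x=4, acc=4.
Iteration 1: 4 < 406 holds -> x = 4 * 3 + 2 = 14, acc = 4 + 14 = 18.
Iteration 2: 14 < 406 holds -> x = 14 * 3 + 2 = 44, acc = 18 + 44 = 62.
Iteration 3: 44 < 406 holds -> x = 44 * 3 + 2 = 134, acc = 62 + 134 = 196.
Iteration 4: 134 < 406 holds -> x = 134 * 3 + 2 = 404, acc = 196 + 404 = 600.
Iteration 5: 404 < 406 holds -> x = 404 * 3 + 2 = 1214, acc = 600 + 1214 = 1814.
Iteration 6: 1214 < 406 fails; recursion stops.
Total rows emitted: 6.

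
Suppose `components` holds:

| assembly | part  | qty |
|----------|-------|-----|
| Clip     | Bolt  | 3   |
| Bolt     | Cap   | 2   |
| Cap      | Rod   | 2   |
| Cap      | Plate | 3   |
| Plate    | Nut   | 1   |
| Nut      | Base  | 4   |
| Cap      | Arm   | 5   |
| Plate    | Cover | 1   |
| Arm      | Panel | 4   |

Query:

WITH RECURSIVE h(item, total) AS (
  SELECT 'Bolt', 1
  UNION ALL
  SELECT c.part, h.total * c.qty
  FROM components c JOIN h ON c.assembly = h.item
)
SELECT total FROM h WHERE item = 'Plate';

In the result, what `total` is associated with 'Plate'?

6

Base: (Bolt, total=1).
Iteration 1: components of {Bolt} -> Cap = 1*2 = 2.
Iteration 2: components of {Cap} -> Arm = 2*5 = 10, Plate = 2*3 = 6, Rod = 2*2 = 4.
Iteration 3: components of {Arm,Plate,Rod} -> Cover = 6*1 = 6, Nut = 6*1 = 6, Panel = 10*4 = 40.
Iteration 4: components of {Cover,Nut,Panel} -> Base = 6*4 = 24.
Iteration 5: no further components; recursion stops.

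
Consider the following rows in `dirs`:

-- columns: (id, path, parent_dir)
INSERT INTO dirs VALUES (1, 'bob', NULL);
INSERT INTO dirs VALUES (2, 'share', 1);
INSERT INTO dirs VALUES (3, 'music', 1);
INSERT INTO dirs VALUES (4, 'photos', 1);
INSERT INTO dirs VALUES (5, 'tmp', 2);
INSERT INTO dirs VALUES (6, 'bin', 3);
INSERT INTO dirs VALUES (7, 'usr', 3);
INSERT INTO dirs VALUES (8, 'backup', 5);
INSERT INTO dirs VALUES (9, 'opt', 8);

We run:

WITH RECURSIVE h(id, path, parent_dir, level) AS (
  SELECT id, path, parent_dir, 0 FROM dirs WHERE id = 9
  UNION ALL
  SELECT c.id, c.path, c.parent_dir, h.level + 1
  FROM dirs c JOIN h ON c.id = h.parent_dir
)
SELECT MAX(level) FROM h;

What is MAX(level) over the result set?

Base: id=9 (opt), parent_dir=8, level 0.
Iteration 1: join on id=8 -> backup (id 8, parent_dir=5, level 1).
Iteration 2: join on id=5 -> tmp (id 5, parent_dir=2, level 2).
Iteration 3: join on id=2 -> share (id 2, parent_dir=1, level 3).
Iteration 4: join on id=1 -> bob (id 1, parent_dir=NULL, level 4).
Iteration 5: parent_dir is NULL; no match; recursion stops.
level values: 0, 1, 2, 3, 4; the maximum is 4.

4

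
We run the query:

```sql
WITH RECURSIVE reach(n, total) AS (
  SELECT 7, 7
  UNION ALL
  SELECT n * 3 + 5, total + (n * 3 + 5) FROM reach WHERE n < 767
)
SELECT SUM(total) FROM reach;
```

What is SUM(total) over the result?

1663

Base: n=7, total=7.
Iteration 1: 7 < 767 holds -> n = 7 * 3 + 5 = 26, total = 7 + 26 = 33.
Iteration 2: 26 < 767 holds -> n = 26 * 3 + 5 = 83, total = 33 + 83 = 116.
Iteration 3: 83 < 767 holds -> n = 83 * 3 + 5 = 254, total = 116 + 254 = 370.
Iteration 4: 254 < 767 holds -> n = 254 * 3 + 5 = 767, total = 370 + 767 = 1137.
Iteration 5: 767 < 767 fails; recursion stops.
SUM(total) = 7 + 33 + 116 + 370 + 1137 = 1663.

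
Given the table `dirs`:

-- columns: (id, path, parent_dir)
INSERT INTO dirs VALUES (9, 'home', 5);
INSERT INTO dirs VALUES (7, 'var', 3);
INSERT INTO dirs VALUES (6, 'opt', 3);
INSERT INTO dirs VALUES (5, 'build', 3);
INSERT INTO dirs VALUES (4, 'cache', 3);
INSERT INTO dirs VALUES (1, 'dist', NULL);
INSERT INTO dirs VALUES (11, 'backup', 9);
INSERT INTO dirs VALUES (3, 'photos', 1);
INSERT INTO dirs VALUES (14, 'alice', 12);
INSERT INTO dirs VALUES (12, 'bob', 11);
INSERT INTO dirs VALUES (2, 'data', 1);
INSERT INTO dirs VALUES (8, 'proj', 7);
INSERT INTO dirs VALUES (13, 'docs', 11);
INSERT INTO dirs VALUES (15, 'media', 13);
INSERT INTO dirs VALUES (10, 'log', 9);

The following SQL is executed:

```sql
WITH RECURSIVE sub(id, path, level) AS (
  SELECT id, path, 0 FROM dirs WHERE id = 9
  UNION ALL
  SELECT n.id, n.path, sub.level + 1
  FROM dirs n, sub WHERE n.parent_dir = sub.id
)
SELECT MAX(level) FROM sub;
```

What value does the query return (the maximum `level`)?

3

Base: id=9 (home) at level 0.
Iteration 1: rows with parent_dir in {9} -> log (id 10, level 1), backup (id 11, level 1).
Iteration 2: rows with parent_dir in {10,11} -> bob (id 12, level 2), docs (id 13, level 2).
Iteration 3: rows with parent_dir in {12,13} -> alice (id 14, level 3), media (id 15, level 3).
Iteration 4: no rows with parent_dir in {14,15}; recursion stops.
level values: 0, 1, 1, 2, 2, 3, 3; the maximum is 3.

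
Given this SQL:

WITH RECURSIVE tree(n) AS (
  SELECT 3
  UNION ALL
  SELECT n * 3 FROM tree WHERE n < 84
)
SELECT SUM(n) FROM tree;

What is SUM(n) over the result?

363

Base: n=3.
Iteration 1: 3 < 84 holds -> n = 3 * 3 = 9.
Iteration 2: 9 < 84 holds -> n = 9 * 3 = 27.
Iteration 3: 27 < 84 holds -> n = 27 * 3 = 81.
Iteration 4: 81 < 84 holds -> n = 81 * 3 = 243.
Iteration 5: 243 < 84 fails; recursion stops.
SUM(n) = 3 + 9 + 27 + 81 + 243 = 363.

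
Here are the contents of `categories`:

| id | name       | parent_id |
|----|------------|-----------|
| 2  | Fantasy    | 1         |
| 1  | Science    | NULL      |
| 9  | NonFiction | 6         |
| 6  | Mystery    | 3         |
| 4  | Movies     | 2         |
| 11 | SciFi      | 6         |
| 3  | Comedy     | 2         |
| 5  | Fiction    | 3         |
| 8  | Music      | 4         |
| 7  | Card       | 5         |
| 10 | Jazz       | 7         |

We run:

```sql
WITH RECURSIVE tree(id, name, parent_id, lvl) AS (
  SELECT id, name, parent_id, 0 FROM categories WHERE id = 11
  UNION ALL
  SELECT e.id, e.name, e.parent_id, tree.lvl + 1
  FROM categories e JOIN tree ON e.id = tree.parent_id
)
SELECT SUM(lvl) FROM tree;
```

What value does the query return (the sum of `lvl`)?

Base: id=11 (SciFi), parent_id=6, lvl 0.
Iteration 1: join on id=6 -> Mystery (id 6, parent_id=3, lvl 1).
Iteration 2: join on id=3 -> Comedy (id 3, parent_id=2, lvl 2).
Iteration 3: join on id=2 -> Fantasy (id 2, parent_id=1, lvl 3).
Iteration 4: join on id=1 -> Science (id 1, parent_id=NULL, lvl 4).
Iteration 5: parent_id is NULL; no match; recursion stops.
SUM(lvl) = 0 + 1 + 2 + 3 + 4 = 10.

10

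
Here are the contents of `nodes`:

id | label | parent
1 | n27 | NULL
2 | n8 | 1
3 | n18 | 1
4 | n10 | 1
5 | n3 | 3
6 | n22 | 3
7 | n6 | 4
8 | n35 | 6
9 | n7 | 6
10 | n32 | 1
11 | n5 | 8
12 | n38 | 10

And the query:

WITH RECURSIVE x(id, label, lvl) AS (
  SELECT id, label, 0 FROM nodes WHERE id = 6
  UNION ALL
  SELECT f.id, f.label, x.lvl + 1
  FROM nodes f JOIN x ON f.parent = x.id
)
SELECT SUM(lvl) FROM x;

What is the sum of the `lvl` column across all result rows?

4

Base: id=6 (n22) at lvl 0.
Iteration 1: rows with parent in {6} -> n35 (id 8, lvl 1), n7 (id 9, lvl 1).
Iteration 2: rows with parent in {8,9} -> n5 (id 11, lvl 2).
Iteration 3: no rows with parent in {11}; recursion stops.
SUM(lvl) = 0 + 1 + 1 + 2 = 4.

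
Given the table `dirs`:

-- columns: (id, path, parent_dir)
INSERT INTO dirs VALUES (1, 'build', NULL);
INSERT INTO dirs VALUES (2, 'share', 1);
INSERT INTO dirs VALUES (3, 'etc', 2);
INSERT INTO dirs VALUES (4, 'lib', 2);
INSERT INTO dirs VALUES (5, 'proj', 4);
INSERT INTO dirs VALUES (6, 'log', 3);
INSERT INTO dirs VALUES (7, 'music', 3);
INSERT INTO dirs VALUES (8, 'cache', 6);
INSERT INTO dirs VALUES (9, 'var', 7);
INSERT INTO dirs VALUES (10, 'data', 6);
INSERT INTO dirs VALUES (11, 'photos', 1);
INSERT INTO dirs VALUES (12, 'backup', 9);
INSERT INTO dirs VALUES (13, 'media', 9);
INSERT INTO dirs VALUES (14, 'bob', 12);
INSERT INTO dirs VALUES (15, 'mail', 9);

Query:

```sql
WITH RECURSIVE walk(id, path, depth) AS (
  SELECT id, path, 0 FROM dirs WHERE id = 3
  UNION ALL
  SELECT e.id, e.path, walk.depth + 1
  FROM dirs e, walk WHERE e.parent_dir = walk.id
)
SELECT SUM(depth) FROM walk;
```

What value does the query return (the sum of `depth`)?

21

Base: id=3 (etc) at depth 0.
Iteration 1: rows with parent_dir in {3} -> log (id 6, depth 1), music (id 7, depth 1).
Iteration 2: rows with parent_dir in {6,7} -> cache (id 8, depth 2), var (id 9, depth 2), data (id 10, depth 2).
Iteration 3: rows with parent_dir in {8,9,10} -> backup (id 12, depth 3), media (id 13, depth 3), mail (id 15, depth 3).
Iteration 4: rows with parent_dir in {12,13,15} -> bob (id 14, depth 4).
Iteration 5: no rows with parent_dir in {14}; recursion stops.
SUM(depth) = 0 + 1 + 1 + 2 + 2 + 2 + 3 + 3 + 3 + 4 = 21.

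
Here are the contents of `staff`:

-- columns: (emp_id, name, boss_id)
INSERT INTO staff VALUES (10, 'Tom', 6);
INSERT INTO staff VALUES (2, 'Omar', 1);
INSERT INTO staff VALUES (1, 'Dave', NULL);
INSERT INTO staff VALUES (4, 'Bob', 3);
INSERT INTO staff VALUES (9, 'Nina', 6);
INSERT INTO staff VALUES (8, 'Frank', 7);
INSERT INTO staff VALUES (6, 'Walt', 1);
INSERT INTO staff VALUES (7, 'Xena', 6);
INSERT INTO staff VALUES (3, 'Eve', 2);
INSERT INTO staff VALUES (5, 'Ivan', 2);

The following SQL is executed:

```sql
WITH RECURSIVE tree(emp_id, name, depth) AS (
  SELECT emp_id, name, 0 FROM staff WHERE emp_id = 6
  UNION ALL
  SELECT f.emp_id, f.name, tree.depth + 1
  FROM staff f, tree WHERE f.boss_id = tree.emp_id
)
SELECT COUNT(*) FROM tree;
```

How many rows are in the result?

5

Base: emp_id=6 (Walt) at depth 0.
Iteration 1: rows with boss_id in {6} -> Xena (id 7, depth 1), Nina (id 9, depth 1), Tom (id 10, depth 1).
Iteration 2: rows with boss_id in {7,9,10} -> Frank (id 8, depth 2).
Iteration 3: no rows with boss_id in {8}; recursion stops.
Total rows emitted: 5.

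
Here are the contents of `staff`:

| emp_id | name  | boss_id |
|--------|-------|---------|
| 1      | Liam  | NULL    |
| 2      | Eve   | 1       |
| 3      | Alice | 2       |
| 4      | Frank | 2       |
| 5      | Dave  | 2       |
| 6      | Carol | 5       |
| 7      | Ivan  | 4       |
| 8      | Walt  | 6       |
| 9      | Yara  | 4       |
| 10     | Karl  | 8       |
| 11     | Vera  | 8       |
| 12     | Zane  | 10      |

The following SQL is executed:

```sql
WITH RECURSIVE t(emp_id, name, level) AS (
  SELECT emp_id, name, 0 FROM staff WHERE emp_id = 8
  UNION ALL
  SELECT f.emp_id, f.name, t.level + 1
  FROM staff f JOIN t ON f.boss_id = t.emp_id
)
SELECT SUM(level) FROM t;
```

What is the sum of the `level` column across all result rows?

4

Base: emp_id=8 (Walt) at level 0.
Iteration 1: rows with boss_id in {8} -> Karl (id 10, level 1), Vera (id 11, level 1).
Iteration 2: rows with boss_id in {10,11} -> Zane (id 12, level 2).
Iteration 3: no rows with boss_id in {12}; recursion stops.
SUM(level) = 0 + 1 + 1 + 2 = 4.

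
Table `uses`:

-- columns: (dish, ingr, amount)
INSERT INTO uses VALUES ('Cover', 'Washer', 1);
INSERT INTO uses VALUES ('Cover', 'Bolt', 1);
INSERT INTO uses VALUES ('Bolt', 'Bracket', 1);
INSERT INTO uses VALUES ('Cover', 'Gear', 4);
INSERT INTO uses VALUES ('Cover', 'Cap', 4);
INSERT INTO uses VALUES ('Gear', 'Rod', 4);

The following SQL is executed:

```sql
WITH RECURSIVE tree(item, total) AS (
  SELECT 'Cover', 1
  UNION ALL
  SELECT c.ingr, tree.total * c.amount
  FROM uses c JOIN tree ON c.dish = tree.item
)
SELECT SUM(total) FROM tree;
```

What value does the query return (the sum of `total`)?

28

Base: (Cover, total=1).
Iteration 1: components of {Cover} -> Bolt = 1*1 = 1, Cap = 1*4 = 4, Gear = 1*4 = 4, Washer = 1*1 = 1.
Iteration 2: components of {Bolt,Cap,Gear,Washer} -> Bracket = 1*1 = 1, Rod = 4*4 = 16.
Iteration 3: no further components; recursion stops.
SUM(total) = 1 + 1 + 1 + 4 + 4 + 1 + 16 = 28.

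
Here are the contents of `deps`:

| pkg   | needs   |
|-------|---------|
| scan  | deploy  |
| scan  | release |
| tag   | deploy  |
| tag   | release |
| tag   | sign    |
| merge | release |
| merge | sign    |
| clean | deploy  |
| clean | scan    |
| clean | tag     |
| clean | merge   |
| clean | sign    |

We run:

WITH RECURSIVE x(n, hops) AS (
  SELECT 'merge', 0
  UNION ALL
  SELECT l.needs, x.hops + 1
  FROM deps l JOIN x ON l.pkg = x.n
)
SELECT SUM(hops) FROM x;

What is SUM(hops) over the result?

Base: (merge, hops=0).
Iteration 1: edges from {merge} -> (release, hops=1), (sign, hops=1).
Iteration 2: no outgoing edges from {release,sign}; recursion stops.
SUM(hops) = 0 + 1 + 1 = 2.

2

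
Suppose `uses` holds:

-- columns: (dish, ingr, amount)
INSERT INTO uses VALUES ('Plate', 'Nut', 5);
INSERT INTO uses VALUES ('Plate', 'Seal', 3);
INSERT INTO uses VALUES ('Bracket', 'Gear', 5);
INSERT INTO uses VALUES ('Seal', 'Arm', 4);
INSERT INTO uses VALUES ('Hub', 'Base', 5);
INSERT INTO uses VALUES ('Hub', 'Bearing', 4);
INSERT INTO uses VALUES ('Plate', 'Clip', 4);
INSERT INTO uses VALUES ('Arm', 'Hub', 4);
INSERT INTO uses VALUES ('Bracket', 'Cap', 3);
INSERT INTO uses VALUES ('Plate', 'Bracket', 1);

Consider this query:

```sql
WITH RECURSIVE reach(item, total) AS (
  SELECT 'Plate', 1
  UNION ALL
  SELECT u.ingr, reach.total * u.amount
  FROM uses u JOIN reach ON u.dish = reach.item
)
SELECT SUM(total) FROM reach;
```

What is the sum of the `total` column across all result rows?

514

Base: (Plate, total=1).
Iteration 1: components of {Plate} -> Bracket = 1*1 = 1, Clip = 1*4 = 4, Nut = 1*5 = 5, Seal = 1*3 = 3.
Iteration 2: components of {Bracket,Clip,Nut,Seal} -> Arm = 3*4 = 12, Cap = 1*3 = 3, Gear = 1*5 = 5.
Iteration 3: components of {Arm,Cap,Gear} -> Hub = 12*4 = 48.
Iteration 4: components of {Hub} -> Base = 48*5 = 240, Bearing = 48*4 = 192.
Iteration 5: no further components; recursion stops.
SUM(total) = 1 + 1 + 5 + 4 + 3 + 5 + 3 + 12 + 48 + 240 + 192 = 514.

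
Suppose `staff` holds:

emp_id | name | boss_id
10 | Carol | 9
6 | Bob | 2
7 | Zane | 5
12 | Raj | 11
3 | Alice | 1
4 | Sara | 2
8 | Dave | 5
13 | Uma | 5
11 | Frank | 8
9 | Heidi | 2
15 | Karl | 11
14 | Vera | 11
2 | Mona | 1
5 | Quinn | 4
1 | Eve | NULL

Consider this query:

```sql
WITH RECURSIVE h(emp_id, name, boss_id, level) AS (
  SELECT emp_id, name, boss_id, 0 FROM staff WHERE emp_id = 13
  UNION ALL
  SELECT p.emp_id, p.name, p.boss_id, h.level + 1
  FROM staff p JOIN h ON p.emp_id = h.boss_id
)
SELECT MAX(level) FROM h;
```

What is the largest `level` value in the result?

Base: emp_id=13 (Uma), boss_id=5, level 0.
Iteration 1: join on emp_id=5 -> Quinn (id 5, boss_id=4, level 1).
Iteration 2: join on emp_id=4 -> Sara (id 4, boss_id=2, level 2).
Iteration 3: join on emp_id=2 -> Mona (id 2, boss_id=1, level 3).
Iteration 4: join on emp_id=1 -> Eve (id 1, boss_id=NULL, level 4).
Iteration 5: boss_id is NULL; no match; recursion stops.
level values: 0, 1, 2, 3, 4; the maximum is 4.

4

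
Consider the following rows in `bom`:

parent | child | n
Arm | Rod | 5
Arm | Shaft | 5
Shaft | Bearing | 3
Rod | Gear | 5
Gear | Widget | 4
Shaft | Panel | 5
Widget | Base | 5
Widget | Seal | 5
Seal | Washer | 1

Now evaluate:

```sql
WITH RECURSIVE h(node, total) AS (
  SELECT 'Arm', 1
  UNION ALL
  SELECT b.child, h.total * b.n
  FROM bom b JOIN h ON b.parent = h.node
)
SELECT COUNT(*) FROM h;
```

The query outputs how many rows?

10

Base: (Arm, total=1).
Iteration 1: components of {Arm} -> Rod = 1*5 = 5, Shaft = 1*5 = 5.
Iteration 2: components of {Rod,Shaft} -> Bearing = 5*3 = 15, Gear = 5*5 = 25, Panel = 5*5 = 25.
Iteration 3: components of {Bearing,Gear,Panel} -> Widget = 25*4 = 100.
Iteration 4: components of {Widget} -> Base = 100*5 = 500, Seal = 100*5 = 500.
Iteration 5: components of {Base,Seal} -> Washer = 500*1 = 500.
Iteration 6: no further components; recursion stops.
Total rows emitted: 10.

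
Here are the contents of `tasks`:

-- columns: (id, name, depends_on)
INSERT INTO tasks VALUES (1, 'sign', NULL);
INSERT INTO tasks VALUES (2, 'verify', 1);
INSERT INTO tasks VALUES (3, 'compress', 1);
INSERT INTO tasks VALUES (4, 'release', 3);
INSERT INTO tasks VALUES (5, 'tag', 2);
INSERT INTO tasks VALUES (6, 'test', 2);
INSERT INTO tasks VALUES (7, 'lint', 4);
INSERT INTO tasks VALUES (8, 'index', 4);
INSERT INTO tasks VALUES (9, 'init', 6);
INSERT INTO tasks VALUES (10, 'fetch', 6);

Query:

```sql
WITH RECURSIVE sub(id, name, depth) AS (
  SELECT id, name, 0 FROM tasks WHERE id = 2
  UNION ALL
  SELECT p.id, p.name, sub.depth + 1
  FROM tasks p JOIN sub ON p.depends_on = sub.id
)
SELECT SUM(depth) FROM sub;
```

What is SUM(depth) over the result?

Base: id=2 (verify) at depth 0.
Iteration 1: rows with depends_on in {2} -> tag (id 5, depth 1), test (id 6, depth 1).
Iteration 2: rows with depends_on in {5,6} -> init (id 9, depth 2), fetch (id 10, depth 2).
Iteration 3: no rows with depends_on in {9,10}; recursion stops.
SUM(depth) = 0 + 1 + 1 + 2 + 2 = 6.

6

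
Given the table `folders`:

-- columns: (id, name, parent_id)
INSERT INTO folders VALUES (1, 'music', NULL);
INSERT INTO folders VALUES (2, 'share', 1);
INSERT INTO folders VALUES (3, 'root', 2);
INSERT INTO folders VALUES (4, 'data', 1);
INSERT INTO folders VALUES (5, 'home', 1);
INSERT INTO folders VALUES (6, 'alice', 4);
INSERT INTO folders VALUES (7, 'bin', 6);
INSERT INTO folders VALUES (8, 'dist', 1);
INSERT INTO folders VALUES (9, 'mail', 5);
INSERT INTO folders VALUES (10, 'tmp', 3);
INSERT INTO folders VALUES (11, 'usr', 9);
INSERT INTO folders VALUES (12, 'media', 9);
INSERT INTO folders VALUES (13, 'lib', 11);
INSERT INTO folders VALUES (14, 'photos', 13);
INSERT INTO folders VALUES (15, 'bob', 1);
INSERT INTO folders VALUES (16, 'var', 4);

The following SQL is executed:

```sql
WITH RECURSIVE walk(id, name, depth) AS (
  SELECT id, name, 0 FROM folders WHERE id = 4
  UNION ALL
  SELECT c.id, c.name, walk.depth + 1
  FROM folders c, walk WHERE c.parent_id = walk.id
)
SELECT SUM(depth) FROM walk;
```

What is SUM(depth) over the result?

4

Base: id=4 (data) at depth 0.
Iteration 1: rows with parent_id in {4} -> alice (id 6, depth 1), var (id 16, depth 1).
Iteration 2: rows with parent_id in {6,16} -> bin (id 7, depth 2).
Iteration 3: no rows with parent_id in {7}; recursion stops.
SUM(depth) = 0 + 1 + 1 + 2 = 4.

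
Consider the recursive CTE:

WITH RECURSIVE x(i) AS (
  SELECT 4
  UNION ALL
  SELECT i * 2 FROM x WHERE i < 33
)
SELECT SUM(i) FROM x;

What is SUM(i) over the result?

Base: i=4.
Iteration 1: 4 < 33 holds -> i = 4 * 2 = 8.
Iteration 2: 8 < 33 holds -> i = 8 * 2 = 16.
Iteration 3: 16 < 33 holds -> i = 16 * 2 = 32.
Iteration 4: 32 < 33 holds -> i = 32 * 2 = 64.
Iteration 5: 64 < 33 fails; recursion stops.
SUM(i) = 4 + 8 + 16 + 32 + 64 = 124.

124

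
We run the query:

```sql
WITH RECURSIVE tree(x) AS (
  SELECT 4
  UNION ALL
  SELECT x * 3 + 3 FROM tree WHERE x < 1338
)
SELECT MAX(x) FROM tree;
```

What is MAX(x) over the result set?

Base: x=4.
Iteration 1: 4 < 1338 holds -> x = 4 * 3 + 3 = 15.
Iteration 2: 15 < 1338 holds -> x = 15 * 3 + 3 = 48.
Iteration 3: 48 < 1338 holds -> x = 48 * 3 + 3 = 147.
Iteration 4: 147 < 1338 holds -> x = 147 * 3 + 3 = 444.
Iteration 5: 444 < 1338 holds -> x = 444 * 3 + 3 = 1335.
Iteration 6: 1335 < 1338 holds -> x = 1335 * 3 + 3 = 4008.
Iteration 7: 4008 < 1338 fails; recursion stops.
x values: 4, 15, 48, 147, 444, 1335, 4008; the maximum is 4008.

4008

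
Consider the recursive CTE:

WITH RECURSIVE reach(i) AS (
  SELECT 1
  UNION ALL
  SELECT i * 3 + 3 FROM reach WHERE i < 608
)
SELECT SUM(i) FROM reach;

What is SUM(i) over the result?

Base: i=1.
Iteration 1: 1 < 608 holds -> i = 1 * 3 + 3 = 6.
Iteration 2: 6 < 608 holds -> i = 6 * 3 + 3 = 21.
Iteration 3: 21 < 608 holds -> i = 21 * 3 + 3 = 66.
Iteration 4: 66 < 608 holds -> i = 66 * 3 + 3 = 201.
Iteration 5: 201 < 608 holds -> i = 201 * 3 + 3 = 606.
Iteration 6: 606 < 608 holds -> i = 606 * 3 + 3 = 1821.
Iteration 7: 1821 < 608 fails; recursion stops.
SUM(i) = 1 + 6 + 21 + 66 + 201 + 606 + 1821 = 2722.

2722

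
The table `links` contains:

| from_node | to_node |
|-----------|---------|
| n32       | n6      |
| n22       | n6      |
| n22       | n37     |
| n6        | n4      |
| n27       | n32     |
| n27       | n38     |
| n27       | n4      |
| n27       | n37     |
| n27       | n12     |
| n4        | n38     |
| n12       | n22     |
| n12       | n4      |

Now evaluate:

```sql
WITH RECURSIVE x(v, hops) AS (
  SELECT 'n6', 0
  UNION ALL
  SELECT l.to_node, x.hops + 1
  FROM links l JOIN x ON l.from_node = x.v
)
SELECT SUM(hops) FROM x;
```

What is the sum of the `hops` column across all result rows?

Base: (n6, hops=0).
Iteration 1: edges from {n6} -> (n4, hops=1).
Iteration 2: edges from {n4} -> (n38, hops=2).
Iteration 3: no outgoing edges from {n38}; recursion stops.
SUM(hops) = 0 + 1 + 2 = 3.

3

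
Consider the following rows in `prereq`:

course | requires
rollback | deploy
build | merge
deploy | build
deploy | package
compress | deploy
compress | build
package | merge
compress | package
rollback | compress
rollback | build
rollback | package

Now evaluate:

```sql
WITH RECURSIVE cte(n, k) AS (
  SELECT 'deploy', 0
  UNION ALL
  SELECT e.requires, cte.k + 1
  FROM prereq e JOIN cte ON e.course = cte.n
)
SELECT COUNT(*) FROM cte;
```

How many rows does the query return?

5

Base: (deploy, k=0).
Iteration 1: edges from {deploy} -> (build, k=1), (package, k=1).
Iteration 2: edges from {build,package} -> (merge, k=2) x2. [UNION ALL keeps all 2 new rows, including repeats]
Iteration 3: no outgoing edges from {merge}; recursion stops.
Total rows emitted: 5.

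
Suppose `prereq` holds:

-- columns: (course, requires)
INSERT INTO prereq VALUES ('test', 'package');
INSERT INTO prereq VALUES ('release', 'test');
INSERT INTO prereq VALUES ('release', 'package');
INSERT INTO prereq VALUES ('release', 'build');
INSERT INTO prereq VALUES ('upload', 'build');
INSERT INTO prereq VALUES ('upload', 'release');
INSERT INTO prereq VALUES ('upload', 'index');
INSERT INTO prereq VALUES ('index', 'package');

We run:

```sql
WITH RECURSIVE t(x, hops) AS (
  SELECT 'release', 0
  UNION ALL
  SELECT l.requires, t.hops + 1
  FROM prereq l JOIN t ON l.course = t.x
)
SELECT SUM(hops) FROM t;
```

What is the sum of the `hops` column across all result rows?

Base: (release, hops=0).
Iteration 1: edges from {release} -> (build, hops=1), (package, hops=1), (test, hops=1).
Iteration 2: edges from {build,package,test} -> (package, hops=2).
Iteration 3: no outgoing edges from {package}; recursion stops.
SUM(hops) = 0 + 1 + 1 + 1 + 2 = 5.

5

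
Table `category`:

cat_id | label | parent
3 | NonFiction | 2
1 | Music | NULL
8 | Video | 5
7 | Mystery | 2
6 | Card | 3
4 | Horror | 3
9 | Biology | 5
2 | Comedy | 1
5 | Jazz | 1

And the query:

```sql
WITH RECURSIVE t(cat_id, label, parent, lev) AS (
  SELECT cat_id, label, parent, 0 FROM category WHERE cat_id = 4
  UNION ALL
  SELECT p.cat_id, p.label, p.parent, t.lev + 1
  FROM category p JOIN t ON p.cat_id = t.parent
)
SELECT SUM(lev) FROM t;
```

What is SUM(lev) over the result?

Base: cat_id=4 (Horror), parent=3, lev 0.
Iteration 1: join on cat_id=3 -> NonFiction (id 3, parent=2, lev 1).
Iteration 2: join on cat_id=2 -> Comedy (id 2, parent=1, lev 2).
Iteration 3: join on cat_id=1 -> Music (id 1, parent=NULL, lev 3).
Iteration 4: parent is NULL; no match; recursion stops.
SUM(lev) = 0 + 1 + 2 + 3 = 6.

6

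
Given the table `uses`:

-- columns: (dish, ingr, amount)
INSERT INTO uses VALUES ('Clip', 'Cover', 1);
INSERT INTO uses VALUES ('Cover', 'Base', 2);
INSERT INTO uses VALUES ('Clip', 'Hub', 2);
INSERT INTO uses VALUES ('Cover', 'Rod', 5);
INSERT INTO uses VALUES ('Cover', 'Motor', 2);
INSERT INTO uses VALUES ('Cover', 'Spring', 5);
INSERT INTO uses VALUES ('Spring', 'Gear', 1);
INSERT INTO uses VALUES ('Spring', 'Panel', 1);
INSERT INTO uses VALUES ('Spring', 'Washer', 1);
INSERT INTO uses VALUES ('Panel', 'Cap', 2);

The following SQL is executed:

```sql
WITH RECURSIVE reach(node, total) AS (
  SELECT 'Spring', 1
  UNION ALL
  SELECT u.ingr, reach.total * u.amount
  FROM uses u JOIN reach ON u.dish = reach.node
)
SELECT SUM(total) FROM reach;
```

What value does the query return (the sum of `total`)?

Base: (Spring, total=1).
Iteration 1: components of {Spring} -> Gear = 1*1 = 1, Panel = 1*1 = 1, Washer = 1*1 = 1.
Iteration 2: components of {Gear,Panel,Washer} -> Cap = 1*2 = 2.
Iteration 3: no further components; recursion stops.
SUM(total) = 1 + 1 + 1 + 1 + 2 = 6.

6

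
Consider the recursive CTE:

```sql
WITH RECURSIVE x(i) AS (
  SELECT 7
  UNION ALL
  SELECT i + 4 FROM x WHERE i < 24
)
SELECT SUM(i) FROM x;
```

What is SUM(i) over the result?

Base: i=7.
Iteration 1: 7 < 24 holds -> i = 7 + 4 = 11.
Iteration 2: 11 < 24 holds -> i = 11 + 4 = 15.
Iteration 3: 15 < 24 holds -> i = 15 + 4 = 19.
Iteration 4: 19 < 24 holds -> i = 19 + 4 = 23.
Iteration 5: 23 < 24 holds -> i = 23 + 4 = 27.
Iteration 6: 27 < 24 fails; recursion stops.
SUM(i) = 7 + 11 + 15 + 19 + 23 + 27 = 102.

102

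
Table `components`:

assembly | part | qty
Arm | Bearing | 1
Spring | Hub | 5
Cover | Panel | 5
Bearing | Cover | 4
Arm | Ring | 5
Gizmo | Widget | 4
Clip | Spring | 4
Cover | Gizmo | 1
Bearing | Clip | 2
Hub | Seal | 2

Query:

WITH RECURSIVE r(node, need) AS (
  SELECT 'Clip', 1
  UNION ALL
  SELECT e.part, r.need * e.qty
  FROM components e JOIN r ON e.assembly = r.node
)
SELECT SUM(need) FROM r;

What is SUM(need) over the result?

65

Base: (Clip, need=1).
Iteration 1: components of {Clip} -> Spring = 1*4 = 4.
Iteration 2: components of {Spring} -> Hub = 4*5 = 20.
Iteration 3: components of {Hub} -> Seal = 20*2 = 40.
Iteration 4: no further components; recursion stops.
SUM(need) = 1 + 4 + 20 + 40 = 65.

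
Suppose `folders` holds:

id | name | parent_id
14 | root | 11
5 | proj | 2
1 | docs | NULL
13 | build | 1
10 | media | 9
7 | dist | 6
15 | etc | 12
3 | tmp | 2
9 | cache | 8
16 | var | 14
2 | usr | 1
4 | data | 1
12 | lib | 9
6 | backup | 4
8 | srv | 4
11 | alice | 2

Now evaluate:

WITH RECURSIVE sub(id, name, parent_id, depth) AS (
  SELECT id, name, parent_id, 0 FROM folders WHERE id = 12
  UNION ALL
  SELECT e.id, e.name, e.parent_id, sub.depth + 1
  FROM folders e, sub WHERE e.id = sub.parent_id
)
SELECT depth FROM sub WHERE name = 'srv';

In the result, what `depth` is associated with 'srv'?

2

Base: id=12 (lib), parent_id=9, depth 0.
Iteration 1: join on id=9 -> cache (id 9, parent_id=8, depth 1).
Iteration 2: join on id=8 -> srv (id 8, parent_id=4, depth 2).
Iteration 3: join on id=4 -> data (id 4, parent_id=1, depth 3).
Iteration 4: join on id=1 -> docs (id 1, parent_id=NULL, depth 4).
Iteration 5: parent_id is NULL; no match; recursion stops.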